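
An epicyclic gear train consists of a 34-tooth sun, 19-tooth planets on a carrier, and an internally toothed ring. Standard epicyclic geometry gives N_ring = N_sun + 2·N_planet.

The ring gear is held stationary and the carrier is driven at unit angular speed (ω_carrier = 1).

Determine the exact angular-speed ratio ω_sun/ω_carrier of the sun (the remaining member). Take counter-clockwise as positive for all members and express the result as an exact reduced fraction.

53/17

N_ring = 34 + 2·19 = 72
34(ω_s−ω_c) = −72(ω_r−ω_c),  ω_r=0, ω_c=1
ω_s = 1 − (72/34)(0−1) = 53/17
ω_s/ω_c = 53/17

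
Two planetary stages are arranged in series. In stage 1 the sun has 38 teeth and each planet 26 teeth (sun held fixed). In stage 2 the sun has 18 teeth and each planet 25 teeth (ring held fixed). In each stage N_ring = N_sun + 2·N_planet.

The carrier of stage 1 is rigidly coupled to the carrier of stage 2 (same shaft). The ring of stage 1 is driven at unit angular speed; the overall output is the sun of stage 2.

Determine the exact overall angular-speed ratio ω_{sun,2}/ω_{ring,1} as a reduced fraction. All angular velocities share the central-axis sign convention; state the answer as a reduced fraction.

215/64

Stage 1: N_ring = 38 + 2·26 = 90
Stage 1: 38(ω_s−ω_c) = −90(ω_r−ω_c),  ω_s=0, ω_r=1
Stage 1: 38(0−ω_c) = −90(1−ω_c)  ⇒  128ω_c = 90  ⇒  ω_c = 45/64
  ⇒ ω_c¹/ω_r¹ = 45/64
Stage 2: N_ring = 18 + 2·25 = 68
Stage 2: 18(ω_s−ω_c) = −68(ω_r−ω_c),  ω_r=0, ω_c=1
Stage 2: ω_s = 1 − (68/18)(0−1) = 43/9
  ⇒ ω_s²/ω_c² = 43/9
Coupling ω_c² = ω_c¹ ⇒ overall = 45/64 × 43/9 = 215/64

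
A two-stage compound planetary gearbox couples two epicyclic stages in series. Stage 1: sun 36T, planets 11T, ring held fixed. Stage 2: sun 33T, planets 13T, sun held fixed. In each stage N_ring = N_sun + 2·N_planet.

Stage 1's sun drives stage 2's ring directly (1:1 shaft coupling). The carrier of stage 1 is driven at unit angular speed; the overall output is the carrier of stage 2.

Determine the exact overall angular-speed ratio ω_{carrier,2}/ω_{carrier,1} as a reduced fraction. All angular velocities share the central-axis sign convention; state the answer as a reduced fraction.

2773/1656

Stage 1: N_ring = 36 + 2·11 = 58
Stage 1: 36(ω_s−ω_c) = −58(ω_r−ω_c),  ω_r=0, ω_c=1
Stage 1: ω_s = 1 − (58/36)(0−1) = 47/18
  ⇒ ω_s¹/ω_c¹ = 47/18
Stage 2: N_ring = 33 + 2·13 = 59
Stage 2: 33(ω_s−ω_c) = −59(ω_r−ω_c),  ω_s=0, ω_r=1
Stage 2: 33(0−ω_c) = −59(1−ω_c)  ⇒  92ω_c = 59  ⇒  ω_c = 59/92
  ⇒ ω_c²/ω_r² = 59/92
Coupling ω_r² = ω_s¹ ⇒ overall = 47/18 × 59/92 = 2773/1656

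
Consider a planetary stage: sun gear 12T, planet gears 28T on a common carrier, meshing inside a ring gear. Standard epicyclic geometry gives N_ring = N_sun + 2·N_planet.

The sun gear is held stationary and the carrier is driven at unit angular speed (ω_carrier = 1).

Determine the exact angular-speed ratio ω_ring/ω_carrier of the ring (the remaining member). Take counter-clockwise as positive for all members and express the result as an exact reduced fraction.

N_ring = 12 + 2·28 = 68
12(ω_s−ω_c) = −68(ω_r−ω_c),  ω_s=0, ω_c=1
ω_r = 1 − (12/68)(0−1) = 20/17
ω_r/ω_c = 20/17

20/17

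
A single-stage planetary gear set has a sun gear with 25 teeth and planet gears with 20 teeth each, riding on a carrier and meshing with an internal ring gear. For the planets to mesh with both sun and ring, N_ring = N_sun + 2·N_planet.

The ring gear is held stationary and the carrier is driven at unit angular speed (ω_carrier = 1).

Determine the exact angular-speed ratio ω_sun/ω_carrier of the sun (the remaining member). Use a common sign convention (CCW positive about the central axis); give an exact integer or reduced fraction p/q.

18/5

N_ring = 25 + 2·20 = 65
25(ω_s−ω_c) = −65(ω_r−ω_c),  ω_r=0, ω_c=1
ω_s = 1 − (65/25)(0−1) = 18/5
ω_s/ω_c = 18/5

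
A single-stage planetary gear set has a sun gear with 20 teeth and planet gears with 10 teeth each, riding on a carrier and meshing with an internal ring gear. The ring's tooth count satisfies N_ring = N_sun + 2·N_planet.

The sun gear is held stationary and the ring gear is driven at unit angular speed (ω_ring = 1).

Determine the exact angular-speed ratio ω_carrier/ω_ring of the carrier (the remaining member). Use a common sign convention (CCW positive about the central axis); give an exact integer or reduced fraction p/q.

N_ring = 20 + 2·10 = 40
20(ω_s−ω_c) = −40(ω_r−ω_c),  ω_s=0, ω_r=1
20(0−ω_c) = −40(1−ω_c)  ⇒  60ω_c = 40  ⇒  ω_c = 2/3
ω_c/ω_r = 2/3

2/3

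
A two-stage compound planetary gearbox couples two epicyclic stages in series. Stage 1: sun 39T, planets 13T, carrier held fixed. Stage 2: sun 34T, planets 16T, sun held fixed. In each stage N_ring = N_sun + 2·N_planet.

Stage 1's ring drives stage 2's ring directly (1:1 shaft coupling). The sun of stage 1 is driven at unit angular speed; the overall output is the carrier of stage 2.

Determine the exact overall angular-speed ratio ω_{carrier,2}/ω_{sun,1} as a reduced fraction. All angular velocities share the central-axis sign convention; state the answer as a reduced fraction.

-99/250

Stage 1: N_ring = 39 + 2·13 = 65
Stage 1: 39(ω_s−ω_c) = −65(ω_r−ω_c),  ω_c=0, ω_s=1
Stage 1: ω_r = 0 − (39/65)(1−0) = -3/5
  ⇒ ω_r¹/ω_s¹ = -3/5
Stage 2: N_ring = 34 + 2·16 = 66
Stage 2: 34(ω_s−ω_c) = −66(ω_r−ω_c),  ω_s=0, ω_r=1
Stage 2: 34(0−ω_c) = −66(1−ω_c)  ⇒  100ω_c = 66  ⇒  ω_c = 33/50
  ⇒ ω_c²/ω_r² = 33/50
Coupling ω_r² = ω_r¹ ⇒ overall = -3/5 × 33/50 = -99/250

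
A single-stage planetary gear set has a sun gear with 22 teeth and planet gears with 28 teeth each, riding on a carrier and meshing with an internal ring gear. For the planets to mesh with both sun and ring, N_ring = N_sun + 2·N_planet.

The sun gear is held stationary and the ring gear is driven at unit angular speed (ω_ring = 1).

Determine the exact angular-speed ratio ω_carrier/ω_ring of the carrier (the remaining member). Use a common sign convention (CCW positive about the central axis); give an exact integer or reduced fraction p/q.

N_ring = 22 + 2·28 = 78
22(ω_s−ω_c) = −78(ω_r−ω_c),  ω_s=0, ω_r=1
22(0−ω_c) = −78(1−ω_c)  ⇒  100ω_c = 78  ⇒  ω_c = 39/50
ω_c/ω_r = 39/50

39/50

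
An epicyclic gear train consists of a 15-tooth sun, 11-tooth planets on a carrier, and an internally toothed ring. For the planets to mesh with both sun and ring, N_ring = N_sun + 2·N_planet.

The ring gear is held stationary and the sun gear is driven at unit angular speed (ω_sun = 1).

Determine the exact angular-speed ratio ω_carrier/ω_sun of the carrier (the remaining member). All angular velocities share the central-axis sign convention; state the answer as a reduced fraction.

15/52

N_ring = 15 + 2·11 = 37
15(ω_s−ω_c) = −37(ω_r−ω_c),  ω_r=0, ω_s=1
15(1−ω_c) = −37(0−ω_c)  ⇒  52ω_c = 15  ⇒  ω_c = 15/52
ω_c/ω_s = 15/52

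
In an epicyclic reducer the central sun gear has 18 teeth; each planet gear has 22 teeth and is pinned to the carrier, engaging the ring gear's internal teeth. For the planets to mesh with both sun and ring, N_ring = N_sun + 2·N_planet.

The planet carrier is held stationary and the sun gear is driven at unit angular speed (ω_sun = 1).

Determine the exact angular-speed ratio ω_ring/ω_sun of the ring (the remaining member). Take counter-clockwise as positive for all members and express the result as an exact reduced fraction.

-9/31

N_ring = 18 + 2·22 = 62
18(ω_s−ω_c) = −62(ω_r−ω_c),  ω_c=0, ω_s=1
ω_r = 0 − (18/62)(1−0) = -9/31
ω_r/ω_s = -9/31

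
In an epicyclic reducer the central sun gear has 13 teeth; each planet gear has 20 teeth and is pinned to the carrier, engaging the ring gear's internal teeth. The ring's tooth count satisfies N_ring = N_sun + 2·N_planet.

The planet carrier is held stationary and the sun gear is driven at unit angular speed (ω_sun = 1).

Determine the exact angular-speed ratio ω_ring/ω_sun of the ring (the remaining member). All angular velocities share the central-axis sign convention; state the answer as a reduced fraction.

N_ring = 13 + 2·20 = 53
13(ω_s−ω_c) = −53(ω_r−ω_c),  ω_c=0, ω_s=1
ω_r = 0 − (13/53)(1−0) = -13/53
ω_r/ω_s = -13/53

-13/53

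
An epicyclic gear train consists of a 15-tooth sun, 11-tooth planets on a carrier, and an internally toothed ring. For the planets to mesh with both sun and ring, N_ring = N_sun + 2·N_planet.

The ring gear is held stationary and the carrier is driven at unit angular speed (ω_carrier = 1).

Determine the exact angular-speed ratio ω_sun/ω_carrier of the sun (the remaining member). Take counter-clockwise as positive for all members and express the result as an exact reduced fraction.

N_ring = 15 + 2·11 = 37
15(ω_s−ω_c) = −37(ω_r−ω_c),  ω_r=0, ω_c=1
ω_s = 1 − (37/15)(0−1) = 52/15
ω_s/ω_c = 52/15

52/15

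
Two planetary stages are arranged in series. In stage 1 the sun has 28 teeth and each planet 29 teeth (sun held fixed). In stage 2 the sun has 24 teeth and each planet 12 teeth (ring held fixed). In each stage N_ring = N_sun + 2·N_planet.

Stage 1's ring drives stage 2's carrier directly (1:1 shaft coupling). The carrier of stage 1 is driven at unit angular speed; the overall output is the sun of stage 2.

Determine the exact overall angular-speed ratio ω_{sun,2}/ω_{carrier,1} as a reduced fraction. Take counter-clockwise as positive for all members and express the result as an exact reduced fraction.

171/43

Stage 1: N_ring = 28 + 2·29 = 86
Stage 1: 28(ω_s−ω_c) = −86(ω_r−ω_c),  ω_s=0, ω_c=1
Stage 1: ω_r = 1 − (28/86)(0−1) = 57/43
  ⇒ ω_r¹/ω_c¹ = 57/43
Stage 2: N_ring = 24 + 2·12 = 48
Stage 2: 24(ω_s−ω_c) = −48(ω_r−ω_c),  ω_r=0, ω_c=1
Stage 2: ω_s = 1 − (48/24)(0−1) = 3
  ⇒ ω_s²/ω_c² = 3
Coupling ω_c² = ω_r¹ ⇒ overall = 57/43 × 3 = 171/43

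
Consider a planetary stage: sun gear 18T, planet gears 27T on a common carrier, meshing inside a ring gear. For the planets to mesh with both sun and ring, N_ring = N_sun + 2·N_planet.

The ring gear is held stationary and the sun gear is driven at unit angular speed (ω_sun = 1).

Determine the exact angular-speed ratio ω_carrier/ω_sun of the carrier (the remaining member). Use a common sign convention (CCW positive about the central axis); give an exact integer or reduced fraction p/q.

N_ring = 18 + 2·27 = 72
18(ω_s−ω_c) = −72(ω_r−ω_c),  ω_r=0, ω_s=1
18(1−ω_c) = −72(0−ω_c)  ⇒  90ω_c = 18  ⇒  ω_c = 1/5
ω_c/ω_s = 1/5

1/5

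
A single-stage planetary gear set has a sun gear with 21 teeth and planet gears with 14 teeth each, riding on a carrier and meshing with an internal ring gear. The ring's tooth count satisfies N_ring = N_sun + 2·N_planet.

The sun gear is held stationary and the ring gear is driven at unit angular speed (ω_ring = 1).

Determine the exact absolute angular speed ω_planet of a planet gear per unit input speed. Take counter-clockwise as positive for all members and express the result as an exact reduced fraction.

7/4

N_ring = 21 + 2·14 = 49
21(ω_s−ω_c) = −49(ω_r−ω_c),  ω_s=0, ω_r=1
21(0−ω_c) = −49(1−ω_c)  ⇒  70ω_c = 49  ⇒  ω_c = 7/10
sun–planet: 21·(0−7/10) = −14·(ω_p−ω_c)  ⇒  ω_p−ω_c = −(21/14)·(-7/10) = 21/20
ω_p = 7/10 + 21/20 = 7/4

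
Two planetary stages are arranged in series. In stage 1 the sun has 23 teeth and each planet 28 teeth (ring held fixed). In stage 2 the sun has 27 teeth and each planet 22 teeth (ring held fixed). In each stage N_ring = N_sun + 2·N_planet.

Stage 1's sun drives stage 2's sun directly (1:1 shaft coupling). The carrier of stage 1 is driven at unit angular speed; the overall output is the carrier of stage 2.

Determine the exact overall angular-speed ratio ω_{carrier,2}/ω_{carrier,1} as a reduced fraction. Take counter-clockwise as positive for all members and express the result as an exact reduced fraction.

1377/1127

Stage 1: N_ring = 23 + 2·28 = 79
Stage 1: 23(ω_s−ω_c) = −79(ω_r−ω_c),  ω_r=0, ω_c=1
Stage 1: ω_s = 1 − (79/23)(0−1) = 102/23
  ⇒ ω_s¹/ω_c¹ = 102/23
Stage 2: N_ring = 27 + 2·22 = 71
Stage 2: 27(ω_s−ω_c) = −71(ω_r−ω_c),  ω_r=0, ω_s=1
Stage 2: 27(1−ω_c) = −71(0−ω_c)  ⇒  98ω_c = 27  ⇒  ω_c = 27/98
  ⇒ ω_c²/ω_s² = 27/98
Coupling ω_s² = ω_s¹ ⇒ overall = 102/23 × 27/98 = 1377/1127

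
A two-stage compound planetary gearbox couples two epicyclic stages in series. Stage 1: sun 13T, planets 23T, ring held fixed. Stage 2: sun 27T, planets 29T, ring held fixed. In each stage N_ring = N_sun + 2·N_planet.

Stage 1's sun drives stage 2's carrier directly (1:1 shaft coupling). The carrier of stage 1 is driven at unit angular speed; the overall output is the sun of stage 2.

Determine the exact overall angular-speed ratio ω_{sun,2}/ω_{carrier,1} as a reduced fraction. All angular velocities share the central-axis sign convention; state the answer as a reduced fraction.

896/39

Stage 1: N_ring = 13 + 2·23 = 59
Stage 1: 13(ω_s−ω_c) = −59(ω_r−ω_c),  ω_r=0, ω_c=1
Stage 1: ω_s = 1 − (59/13)(0−1) = 72/13
  ⇒ ω_s¹/ω_c¹ = 72/13
Stage 2: N_ring = 27 + 2·29 = 85
Stage 2: 27(ω_s−ω_c) = −85(ω_r−ω_c),  ω_r=0, ω_c=1
Stage 2: ω_s = 1 − (85/27)(0−1) = 112/27
  ⇒ ω_s²/ω_c² = 112/27
Coupling ω_c² = ω_s¹ ⇒ overall = 72/13 × 112/27 = 896/39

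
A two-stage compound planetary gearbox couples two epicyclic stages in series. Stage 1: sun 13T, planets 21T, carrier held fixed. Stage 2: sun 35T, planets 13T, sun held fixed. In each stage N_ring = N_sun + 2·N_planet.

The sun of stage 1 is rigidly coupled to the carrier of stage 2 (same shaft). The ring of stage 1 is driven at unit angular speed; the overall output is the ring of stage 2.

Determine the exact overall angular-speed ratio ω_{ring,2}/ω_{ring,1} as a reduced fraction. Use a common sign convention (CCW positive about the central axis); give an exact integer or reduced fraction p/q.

Stage 1: N_ring = 13 + 2·21 = 55
Stage 1: 13(ω_s−ω_c) = −55(ω_r−ω_c),  ω_c=0, ω_r=1
Stage 1: ω_s = 0 − (55/13)(1−0) = -55/13
  ⇒ ω_s¹/ω_r¹ = -55/13
Stage 2: N_ring = 35 + 2·13 = 61
Stage 2: 35(ω_s−ω_c) = −61(ω_r−ω_c),  ω_s=0, ω_c=1
Stage 2: ω_r = 1 − (35/61)(0−1) = 96/61
  ⇒ ω_r²/ω_c² = 96/61
Coupling ω_c² = ω_s¹ ⇒ overall = -55/13 × 96/61 = -5280/793

-5280/793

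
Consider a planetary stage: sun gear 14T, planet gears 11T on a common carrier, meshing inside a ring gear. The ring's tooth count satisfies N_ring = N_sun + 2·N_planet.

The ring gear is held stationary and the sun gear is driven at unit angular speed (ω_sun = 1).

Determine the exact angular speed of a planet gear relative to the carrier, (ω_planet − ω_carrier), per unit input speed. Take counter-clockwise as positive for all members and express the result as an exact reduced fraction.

-252/275

N_ring = 14 + 2·11 = 36
14(ω_s−ω_c) = −36(ω_r−ω_c),  ω_r=0, ω_s=1
14(1−ω_c) = −36(0−ω_c)  ⇒  50ω_c = 14  ⇒  ω_c = 7/25
sun–planet: 14·(1−7/25) = −11·(ω_p−ω_c)  ⇒  ω_p−ω_c = −(14/11)·(18/25) = -252/275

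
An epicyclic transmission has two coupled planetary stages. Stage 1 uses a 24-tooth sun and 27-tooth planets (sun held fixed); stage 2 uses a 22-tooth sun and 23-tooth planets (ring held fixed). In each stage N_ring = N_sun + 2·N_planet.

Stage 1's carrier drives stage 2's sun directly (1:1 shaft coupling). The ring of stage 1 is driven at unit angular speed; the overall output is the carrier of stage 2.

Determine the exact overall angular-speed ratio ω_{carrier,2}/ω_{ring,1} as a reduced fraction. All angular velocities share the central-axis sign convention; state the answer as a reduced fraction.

143/765

Stage 1: N_ring = 24 + 2·27 = 78
Stage 1: 24(ω_s−ω_c) = −78(ω_r−ω_c),  ω_s=0, ω_r=1
Stage 1: 24(0−ω_c) = −78(1−ω_c)  ⇒  102ω_c = 78  ⇒  ω_c = 13/17
  ⇒ ω_c¹/ω_r¹ = 13/17
Stage 2: N_ring = 22 + 2·23 = 68
Stage 2: 22(ω_s−ω_c) = −68(ω_r−ω_c),  ω_r=0, ω_s=1
Stage 2: 22(1−ω_c) = −68(0−ω_c)  ⇒  90ω_c = 22  ⇒  ω_c = 11/45
  ⇒ ω_c²/ω_s² = 11/45
Coupling ω_s² = ω_c¹ ⇒ overall = 13/17 × 11/45 = 143/765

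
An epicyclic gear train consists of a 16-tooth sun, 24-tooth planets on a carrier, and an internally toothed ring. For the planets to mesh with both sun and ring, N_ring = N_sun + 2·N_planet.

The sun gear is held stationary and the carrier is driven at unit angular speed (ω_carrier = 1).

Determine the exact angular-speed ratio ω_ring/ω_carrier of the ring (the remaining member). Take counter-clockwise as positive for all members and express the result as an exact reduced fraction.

5/4

N_ring = 16 + 2·24 = 64
16(ω_s−ω_c) = −64(ω_r−ω_c),  ω_s=0, ω_c=1
ω_r = 1 − (16/64)(0−1) = 5/4
ω_r/ω_c = 5/4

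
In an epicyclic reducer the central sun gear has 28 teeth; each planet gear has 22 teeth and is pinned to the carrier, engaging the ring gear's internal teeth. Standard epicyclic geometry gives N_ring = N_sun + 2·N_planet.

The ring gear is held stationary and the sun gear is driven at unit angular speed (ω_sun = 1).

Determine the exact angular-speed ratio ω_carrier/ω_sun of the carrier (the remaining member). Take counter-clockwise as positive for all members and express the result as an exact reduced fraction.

N_ring = 28 + 2·22 = 72
28(ω_s−ω_c) = −72(ω_r−ω_c),  ω_r=0, ω_s=1
28(1−ω_c) = −72(0−ω_c)  ⇒  100ω_c = 28  ⇒  ω_c = 7/25
ω_c/ω_s = 7/25

7/25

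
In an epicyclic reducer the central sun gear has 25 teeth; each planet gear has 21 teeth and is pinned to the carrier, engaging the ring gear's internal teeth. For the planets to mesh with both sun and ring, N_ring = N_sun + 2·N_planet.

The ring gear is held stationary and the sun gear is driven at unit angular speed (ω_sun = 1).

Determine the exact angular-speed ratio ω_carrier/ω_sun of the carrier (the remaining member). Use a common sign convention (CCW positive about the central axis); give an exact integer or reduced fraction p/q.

N_ring = 25 + 2·21 = 67
25(ω_s−ω_c) = −67(ω_r−ω_c),  ω_r=0, ω_s=1
25(1−ω_c) = −67(0−ω_c)  ⇒  92ω_c = 25  ⇒  ω_c = 25/92
ω_c/ω_s = 25/92

25/92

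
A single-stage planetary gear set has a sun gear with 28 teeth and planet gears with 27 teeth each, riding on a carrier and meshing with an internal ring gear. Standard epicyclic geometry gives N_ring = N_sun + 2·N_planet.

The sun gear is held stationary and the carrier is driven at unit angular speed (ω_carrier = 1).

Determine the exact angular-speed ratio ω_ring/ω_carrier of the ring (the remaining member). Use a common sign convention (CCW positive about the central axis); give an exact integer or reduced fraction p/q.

N_ring = 28 + 2·27 = 82
28(ω_s−ω_c) = −82(ω_r−ω_c),  ω_s=0, ω_c=1
ω_r = 1 − (28/82)(0−1) = 55/41
ω_r/ω_c = 55/41

55/41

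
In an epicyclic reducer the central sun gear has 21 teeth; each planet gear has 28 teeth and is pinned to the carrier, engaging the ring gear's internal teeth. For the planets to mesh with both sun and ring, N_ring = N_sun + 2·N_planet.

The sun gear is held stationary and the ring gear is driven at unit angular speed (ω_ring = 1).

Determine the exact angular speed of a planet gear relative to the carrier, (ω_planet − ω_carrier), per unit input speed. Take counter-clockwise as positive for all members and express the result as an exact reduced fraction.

N_ring = 21 + 2·28 = 77
21(ω_s−ω_c) = −77(ω_r−ω_c),  ω_s=0, ω_r=1
21(0−ω_c) = −77(1−ω_c)  ⇒  98ω_c = 77  ⇒  ω_c = 11/14
sun–planet: 21·(0−11/14) = −28·(ω_p−ω_c)  ⇒  ω_p−ω_c = −(21/28)·(-11/14) = 33/56

33/56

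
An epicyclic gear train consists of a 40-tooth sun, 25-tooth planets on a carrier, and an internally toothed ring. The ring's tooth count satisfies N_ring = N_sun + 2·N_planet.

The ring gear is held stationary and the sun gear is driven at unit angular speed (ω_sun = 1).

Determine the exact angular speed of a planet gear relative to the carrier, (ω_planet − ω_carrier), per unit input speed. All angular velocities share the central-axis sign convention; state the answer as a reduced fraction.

-72/65

N_ring = 40 + 2·25 = 90
40(ω_s−ω_c) = −90(ω_r−ω_c),  ω_r=0, ω_s=1
40(1−ω_c) = −90(0−ω_c)  ⇒  130ω_c = 40  ⇒  ω_c = 4/13
sun–planet: 40·(1−4/13) = −25·(ω_p−ω_c)  ⇒  ω_p−ω_c = −(40/25)·(9/13) = -72/65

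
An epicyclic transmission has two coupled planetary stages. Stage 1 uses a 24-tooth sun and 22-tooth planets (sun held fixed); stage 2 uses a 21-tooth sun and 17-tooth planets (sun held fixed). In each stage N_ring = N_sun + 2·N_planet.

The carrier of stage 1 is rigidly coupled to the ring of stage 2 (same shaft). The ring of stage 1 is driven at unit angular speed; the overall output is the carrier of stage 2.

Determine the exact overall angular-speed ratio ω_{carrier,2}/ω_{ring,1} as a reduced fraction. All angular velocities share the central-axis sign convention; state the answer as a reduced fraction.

935/1748

Stage 1: N_ring = 24 + 2·22 = 68
Stage 1: 24(ω_s−ω_c) = −68(ω_r−ω_c),  ω_s=0, ω_r=1
Stage 1: 24(0−ω_c) = −68(1−ω_c)  ⇒  92ω_c = 68  ⇒  ω_c = 17/23
  ⇒ ω_c¹/ω_r¹ = 17/23
Stage 2: N_ring = 21 + 2·17 = 55
Stage 2: 21(ω_s−ω_c) = −55(ω_r−ω_c),  ω_s=0, ω_r=1
Stage 2: 21(0−ω_c) = −55(1−ω_c)  ⇒  76ω_c = 55  ⇒  ω_c = 55/76
  ⇒ ω_c²/ω_r² = 55/76
Coupling ω_r² = ω_c¹ ⇒ overall = 17/23 × 55/76 = 935/1748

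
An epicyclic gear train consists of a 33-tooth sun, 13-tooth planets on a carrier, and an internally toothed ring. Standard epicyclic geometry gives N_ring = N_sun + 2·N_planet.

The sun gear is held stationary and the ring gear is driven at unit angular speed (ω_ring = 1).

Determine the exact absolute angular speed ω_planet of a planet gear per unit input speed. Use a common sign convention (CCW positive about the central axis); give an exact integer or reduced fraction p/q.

59/26

N_ring = 33 + 2·13 = 59
33(ω_s−ω_c) = −59(ω_r−ω_c),  ω_s=0, ω_r=1
33(0−ω_c) = −59(1−ω_c)  ⇒  92ω_c = 59  ⇒  ω_c = 59/92
sun–planet: 33·(0−59/92) = −13·(ω_p−ω_c)  ⇒  ω_p−ω_c = −(33/13)·(-59/92) = 1947/1196
ω_p = 59/92 + 1947/1196 = 59/26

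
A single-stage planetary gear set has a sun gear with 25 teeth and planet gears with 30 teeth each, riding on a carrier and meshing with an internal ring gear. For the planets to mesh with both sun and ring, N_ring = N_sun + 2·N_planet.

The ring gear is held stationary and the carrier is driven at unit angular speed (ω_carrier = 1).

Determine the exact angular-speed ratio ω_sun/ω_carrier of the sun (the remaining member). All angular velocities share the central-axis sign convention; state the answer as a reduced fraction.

22/5

N_ring = 25 + 2·30 = 85
25(ω_s−ω_c) = −85(ω_r−ω_c),  ω_r=0, ω_c=1
ω_s = 1 − (85/25)(0−1) = 22/5
ω_s/ω_c = 22/5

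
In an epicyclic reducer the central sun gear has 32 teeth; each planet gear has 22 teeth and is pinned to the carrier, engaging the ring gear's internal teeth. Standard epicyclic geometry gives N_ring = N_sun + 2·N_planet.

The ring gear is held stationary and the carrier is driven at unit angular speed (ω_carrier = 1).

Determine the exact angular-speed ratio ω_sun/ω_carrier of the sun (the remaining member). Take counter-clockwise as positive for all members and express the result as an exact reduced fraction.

27/8

N_ring = 32 + 2·22 = 76
32(ω_s−ω_c) = −76(ω_r−ω_c),  ω_r=0, ω_c=1
ω_s = 1 − (76/32)(0−1) = 27/8
ω_s/ω_c = 27/8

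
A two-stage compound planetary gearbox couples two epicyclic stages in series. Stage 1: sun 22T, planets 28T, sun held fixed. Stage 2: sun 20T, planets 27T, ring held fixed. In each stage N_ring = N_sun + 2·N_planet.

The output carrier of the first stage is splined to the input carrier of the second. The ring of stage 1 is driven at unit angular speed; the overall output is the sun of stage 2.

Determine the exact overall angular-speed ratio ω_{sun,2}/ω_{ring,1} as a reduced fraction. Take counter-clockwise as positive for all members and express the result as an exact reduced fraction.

1833/500

Stage 1: N_ring = 22 + 2·28 = 78
Stage 1: 22(ω_s−ω_c) = −78(ω_r−ω_c),  ω_s=0, ω_r=1
Stage 1: 22(0−ω_c) = −78(1−ω_c)  ⇒  100ω_c = 78  ⇒  ω_c = 39/50
  ⇒ ω_c¹/ω_r¹ = 39/50
Stage 2: N_ring = 20 + 2·27 = 74
Stage 2: 20(ω_s−ω_c) = −74(ω_r−ω_c),  ω_r=0, ω_c=1
Stage 2: ω_s = 1 − (74/20)(0−1) = 47/10
  ⇒ ω_s²/ω_c² = 47/10
Coupling ω_c² = ω_c¹ ⇒ overall = 39/50 × 47/10 = 1833/500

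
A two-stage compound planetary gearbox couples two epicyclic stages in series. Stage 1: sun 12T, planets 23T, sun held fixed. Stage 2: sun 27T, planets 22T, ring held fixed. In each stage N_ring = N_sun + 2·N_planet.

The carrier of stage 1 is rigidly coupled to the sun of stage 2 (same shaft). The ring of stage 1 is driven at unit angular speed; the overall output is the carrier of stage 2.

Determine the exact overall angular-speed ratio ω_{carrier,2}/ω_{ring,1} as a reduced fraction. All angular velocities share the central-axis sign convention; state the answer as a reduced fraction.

783/3430

Stage 1: N_ring = 12 + 2·23 = 58
Stage 1: 12(ω_s−ω_c) = −58(ω_r−ω_c),  ω_s=0, ω_r=1
Stage 1: 12(0−ω_c) = −58(1−ω_c)  ⇒  70ω_c = 58  ⇒  ω_c = 29/35
  ⇒ ω_c¹/ω_r¹ = 29/35
Stage 2: N_ring = 27 + 2·22 = 71
Stage 2: 27(ω_s−ω_c) = −71(ω_r−ω_c),  ω_r=0, ω_s=1
Stage 2: 27(1−ω_c) = −71(0−ω_c)  ⇒  98ω_c = 27  ⇒  ω_c = 27/98
  ⇒ ω_c²/ω_s² = 27/98
Coupling ω_s² = ω_c¹ ⇒ overall = 29/35 × 27/98 = 783/3430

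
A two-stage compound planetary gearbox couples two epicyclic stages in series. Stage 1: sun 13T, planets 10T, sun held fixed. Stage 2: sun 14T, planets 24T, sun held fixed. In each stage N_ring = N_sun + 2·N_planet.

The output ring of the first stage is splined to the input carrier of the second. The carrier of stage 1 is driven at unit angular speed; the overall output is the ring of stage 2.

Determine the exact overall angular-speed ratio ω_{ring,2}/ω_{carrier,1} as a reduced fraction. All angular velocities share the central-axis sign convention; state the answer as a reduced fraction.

Stage 1: N_ring = 13 + 2·10 = 33
Stage 1: 13(ω_s−ω_c) = −33(ω_r−ω_c),  ω_s=0, ω_c=1
Stage 1: ω_r = 1 − (13/33)(0−1) = 46/33
  ⇒ ω_r¹/ω_c¹ = 46/33
Stage 2: N_ring = 14 + 2·24 = 62
Stage 2: 14(ω_s−ω_c) = −62(ω_r−ω_c),  ω_s=0, ω_c=1
Stage 2: ω_r = 1 − (14/62)(0−1) = 38/31
  ⇒ ω_r²/ω_c² = 38/31
Coupling ω_c² = ω_r¹ ⇒ overall = 46/33 × 38/31 = 1748/1023

1748/1023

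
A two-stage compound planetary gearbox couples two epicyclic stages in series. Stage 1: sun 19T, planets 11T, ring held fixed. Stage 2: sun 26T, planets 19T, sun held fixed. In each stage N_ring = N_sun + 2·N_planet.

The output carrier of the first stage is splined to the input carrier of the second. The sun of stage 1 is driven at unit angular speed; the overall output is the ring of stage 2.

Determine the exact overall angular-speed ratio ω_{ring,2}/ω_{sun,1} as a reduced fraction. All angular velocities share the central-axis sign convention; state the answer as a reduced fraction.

57/128

Stage 1: N_ring = 19 + 2·11 = 41
Stage 1: 19(ω_s−ω_c) = −41(ω_r−ω_c),  ω_r=0, ω_s=1
Stage 1: 19(1−ω_c) = −41(0−ω_c)  ⇒  60ω_c = 19  ⇒  ω_c = 19/60
  ⇒ ω_c¹/ω_s¹ = 19/60
Stage 2: N_ring = 26 + 2·19 = 64
Stage 2: 26(ω_s−ω_c) = −64(ω_r−ω_c),  ω_s=0, ω_c=1
Stage 2: ω_r = 1 − (26/64)(0−1) = 45/32
  ⇒ ω_r²/ω_c² = 45/32
Coupling ω_c² = ω_c¹ ⇒ overall = 19/60 × 45/32 = 57/128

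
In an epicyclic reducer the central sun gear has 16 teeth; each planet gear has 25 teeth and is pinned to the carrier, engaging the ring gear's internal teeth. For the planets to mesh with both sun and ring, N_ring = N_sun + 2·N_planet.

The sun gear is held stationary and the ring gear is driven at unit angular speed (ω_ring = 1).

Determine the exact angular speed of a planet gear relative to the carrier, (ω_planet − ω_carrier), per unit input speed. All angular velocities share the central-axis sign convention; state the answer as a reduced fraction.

528/1025

N_ring = 16 + 2·25 = 66
16(ω_s−ω_c) = −66(ω_r−ω_c),  ω_s=0, ω_r=1
16(0−ω_c) = −66(1−ω_c)  ⇒  82ω_c = 66  ⇒  ω_c = 33/41
sun–planet: 16·(0−33/41) = −25·(ω_p−ω_c)  ⇒  ω_p−ω_c = −(16/25)·(-33/41) = 528/1025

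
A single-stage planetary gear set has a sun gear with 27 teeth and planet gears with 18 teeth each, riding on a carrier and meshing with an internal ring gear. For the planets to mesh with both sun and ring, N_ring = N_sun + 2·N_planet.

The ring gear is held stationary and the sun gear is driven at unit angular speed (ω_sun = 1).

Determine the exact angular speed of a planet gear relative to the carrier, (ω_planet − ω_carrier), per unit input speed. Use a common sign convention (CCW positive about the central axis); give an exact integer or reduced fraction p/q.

-21/20

N_ring = 27 + 2·18 = 63
27(ω_s−ω_c) = −63(ω_r−ω_c),  ω_r=0, ω_s=1
27(1−ω_c) = −63(0−ω_c)  ⇒  90ω_c = 27  ⇒  ω_c = 3/10
sun–planet: 27·(1−3/10) = −18·(ω_p−ω_c)  ⇒  ω_p−ω_c = −(27/18)·(7/10) = -21/20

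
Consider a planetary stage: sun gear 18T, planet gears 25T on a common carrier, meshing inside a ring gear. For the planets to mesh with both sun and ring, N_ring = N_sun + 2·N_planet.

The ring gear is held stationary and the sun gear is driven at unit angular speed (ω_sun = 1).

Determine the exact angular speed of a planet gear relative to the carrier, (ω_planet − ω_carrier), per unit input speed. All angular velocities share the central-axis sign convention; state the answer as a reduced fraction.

-612/1075

N_ring = 18 + 2·25 = 68
18(ω_s−ω_c) = −68(ω_r−ω_c),  ω_r=0, ω_s=1
18(1−ω_c) = −68(0−ω_c)  ⇒  86ω_c = 18  ⇒  ω_c = 9/43
sun–planet: 18·(1−9/43) = −25·(ω_p−ω_c)  ⇒  ω_p−ω_c = −(18/25)·(34/43) = -612/1075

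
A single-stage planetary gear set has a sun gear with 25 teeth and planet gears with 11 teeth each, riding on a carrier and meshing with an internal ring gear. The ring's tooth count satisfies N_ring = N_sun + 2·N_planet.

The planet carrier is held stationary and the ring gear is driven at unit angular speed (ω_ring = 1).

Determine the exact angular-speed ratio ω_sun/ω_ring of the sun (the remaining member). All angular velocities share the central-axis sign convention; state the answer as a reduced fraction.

-47/25

N_ring = 25 + 2·11 = 47
25(ω_s−ω_c) = −47(ω_r−ω_c),  ω_c=0, ω_r=1
ω_s = 0 − (47/25)(1−0) = -47/25
ω_s/ω_r = -47/25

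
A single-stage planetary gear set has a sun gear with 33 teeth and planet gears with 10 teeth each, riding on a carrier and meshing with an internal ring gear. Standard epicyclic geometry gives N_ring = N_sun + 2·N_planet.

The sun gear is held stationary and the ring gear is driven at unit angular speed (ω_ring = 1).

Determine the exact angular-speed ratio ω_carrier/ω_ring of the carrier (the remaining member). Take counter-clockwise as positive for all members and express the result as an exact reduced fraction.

53/86

N_ring = 33 + 2·10 = 53
33(ω_s−ω_c) = −53(ω_r−ω_c),  ω_s=0, ω_r=1
33(0−ω_c) = −53(1−ω_c)  ⇒  86ω_c = 53  ⇒  ω_c = 53/86
ω_c/ω_r = 53/86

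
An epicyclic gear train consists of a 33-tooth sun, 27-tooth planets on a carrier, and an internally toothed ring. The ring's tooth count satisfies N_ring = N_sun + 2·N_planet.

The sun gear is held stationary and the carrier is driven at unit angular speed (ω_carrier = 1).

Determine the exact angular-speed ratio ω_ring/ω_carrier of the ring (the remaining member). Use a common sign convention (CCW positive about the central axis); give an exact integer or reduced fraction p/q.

40/29

N_ring = 33 + 2·27 = 87
33(ω_s−ω_c) = −87(ω_r−ω_c),  ω_s=0, ω_c=1
ω_r = 1 − (33/87)(0−1) = 40/29
ω_r/ω_c = 40/29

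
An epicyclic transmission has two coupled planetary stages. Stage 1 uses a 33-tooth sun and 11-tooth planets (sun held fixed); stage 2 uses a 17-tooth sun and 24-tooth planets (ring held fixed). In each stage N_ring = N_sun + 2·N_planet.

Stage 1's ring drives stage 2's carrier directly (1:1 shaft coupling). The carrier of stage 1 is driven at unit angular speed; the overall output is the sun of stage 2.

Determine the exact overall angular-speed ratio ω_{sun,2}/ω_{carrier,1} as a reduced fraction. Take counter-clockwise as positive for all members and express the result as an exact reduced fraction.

656/85

Stage 1: N_ring = 33 + 2·11 = 55
Stage 1: 33(ω_s−ω_c) = −55(ω_r−ω_c),  ω_s=0, ω_c=1
Stage 1: ω_r = 1 − (33/55)(0−1) = 8/5
  ⇒ ω_r¹/ω_c¹ = 8/5
Stage 2: N_ring = 17 + 2·24 = 65
Stage 2: 17(ω_s−ω_c) = −65(ω_r−ω_c),  ω_r=0, ω_c=1
Stage 2: ω_s = 1 − (65/17)(0−1) = 82/17
  ⇒ ω_s²/ω_c² = 82/17
Coupling ω_c² = ω_r¹ ⇒ overall = 8/5 × 82/17 = 656/85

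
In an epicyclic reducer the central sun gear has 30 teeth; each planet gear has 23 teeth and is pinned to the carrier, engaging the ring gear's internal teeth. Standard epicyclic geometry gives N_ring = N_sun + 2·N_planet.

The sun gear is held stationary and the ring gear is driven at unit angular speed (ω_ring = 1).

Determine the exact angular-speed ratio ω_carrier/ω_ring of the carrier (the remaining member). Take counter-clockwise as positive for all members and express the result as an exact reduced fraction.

38/53

N_ring = 30 + 2·23 = 76
30(ω_s−ω_c) = −76(ω_r−ω_c),  ω_s=0, ω_r=1
30(0−ω_c) = −76(1−ω_c)  ⇒  106ω_c = 76  ⇒  ω_c = 38/53
ω_c/ω_r = 38/53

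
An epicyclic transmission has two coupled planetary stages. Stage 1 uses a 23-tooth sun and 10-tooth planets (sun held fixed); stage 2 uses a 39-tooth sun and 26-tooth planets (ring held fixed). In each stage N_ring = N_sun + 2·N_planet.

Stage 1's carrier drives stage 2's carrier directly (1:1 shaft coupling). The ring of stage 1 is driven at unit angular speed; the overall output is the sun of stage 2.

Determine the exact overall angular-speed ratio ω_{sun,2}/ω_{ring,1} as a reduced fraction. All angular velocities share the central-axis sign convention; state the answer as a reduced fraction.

215/99

Stage 1: N_ring = 23 + 2·10 = 43
Stage 1: 23(ω_s−ω_c) = −43(ω_r−ω_c),  ω_s=0, ω_r=1
Stage 1: 23(0−ω_c) = −43(1−ω_c)  ⇒  66ω_c = 43  ⇒  ω_c = 43/66
  ⇒ ω_c¹/ω_r¹ = 43/66
Stage 2: N_ring = 39 + 2·26 = 91
Stage 2: 39(ω_s−ω_c) = −91(ω_r−ω_c),  ω_r=0, ω_c=1
Stage 2: ω_s = 1 − (91/39)(0−1) = 10/3
  ⇒ ω_s²/ω_c² = 10/3
Coupling ω_c² = ω_c¹ ⇒ overall = 43/66 × 10/3 = 215/99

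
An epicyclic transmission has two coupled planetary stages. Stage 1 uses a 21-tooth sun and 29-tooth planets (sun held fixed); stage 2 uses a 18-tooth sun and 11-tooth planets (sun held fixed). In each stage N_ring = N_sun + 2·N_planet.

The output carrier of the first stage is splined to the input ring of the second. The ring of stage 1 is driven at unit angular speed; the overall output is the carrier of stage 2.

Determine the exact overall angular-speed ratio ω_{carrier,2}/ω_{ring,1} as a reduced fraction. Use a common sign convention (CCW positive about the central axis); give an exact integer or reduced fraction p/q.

79/145

Stage 1: N_ring = 21 + 2·29 = 79
Stage 1: 21(ω_s−ω_c) = −79(ω_r−ω_c),  ω_s=0, ω_r=1
Stage 1: 21(0−ω_c) = −79(1−ω_c)  ⇒  100ω_c = 79  ⇒  ω_c = 79/100
  ⇒ ω_c¹/ω_r¹ = 79/100
Stage 2: N_ring = 18 + 2·11 = 40
Stage 2: 18(ω_s−ω_c) = −40(ω_r−ω_c),  ω_s=0, ω_r=1
Stage 2: 18(0−ω_c) = −40(1−ω_c)  ⇒  58ω_c = 40  ⇒  ω_c = 20/29
  ⇒ ω_c²/ω_r² = 20/29
Coupling ω_r² = ω_c¹ ⇒ overall = 79/100 × 20/29 = 79/145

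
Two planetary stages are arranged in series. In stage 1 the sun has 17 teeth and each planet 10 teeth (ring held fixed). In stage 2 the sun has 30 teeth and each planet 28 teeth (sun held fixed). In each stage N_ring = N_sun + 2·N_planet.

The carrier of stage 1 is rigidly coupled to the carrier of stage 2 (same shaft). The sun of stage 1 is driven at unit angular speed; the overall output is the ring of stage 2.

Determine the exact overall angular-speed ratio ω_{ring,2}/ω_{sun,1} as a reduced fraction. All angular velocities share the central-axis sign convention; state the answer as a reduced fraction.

Stage 1: N_ring = 17 + 2·10 = 37
Stage 1: 17(ω_s−ω_c) = −37(ω_r−ω_c),  ω_r=0, ω_s=1
Stage 1: 17(1−ω_c) = −37(0−ω_c)  ⇒  54ω_c = 17  ⇒  ω_c = 17/54
  ⇒ ω_c¹/ω_s¹ = 17/54
Stage 2: N_ring = 30 + 2·28 = 86
Stage 2: 30(ω_s−ω_c) = −86(ω_r−ω_c),  ω_s=0, ω_c=1
Stage 2: ω_r = 1 − (30/86)(0−1) = 58/43
  ⇒ ω_r²/ω_c² = 58/43
Coupling ω_c² = ω_c¹ ⇒ overall = 17/54 × 58/43 = 493/1161

493/1161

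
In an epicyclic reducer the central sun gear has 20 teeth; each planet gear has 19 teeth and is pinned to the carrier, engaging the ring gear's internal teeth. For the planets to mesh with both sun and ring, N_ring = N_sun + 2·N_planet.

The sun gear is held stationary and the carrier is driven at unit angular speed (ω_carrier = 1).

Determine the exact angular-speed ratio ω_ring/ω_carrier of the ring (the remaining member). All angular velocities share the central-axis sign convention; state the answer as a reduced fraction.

39/29

N_ring = 20 + 2·19 = 58
20(ω_s−ω_c) = −58(ω_r−ω_c),  ω_s=0, ω_c=1
ω_r = 1 − (20/58)(0−1) = 39/29
ω_r/ω_c = 39/29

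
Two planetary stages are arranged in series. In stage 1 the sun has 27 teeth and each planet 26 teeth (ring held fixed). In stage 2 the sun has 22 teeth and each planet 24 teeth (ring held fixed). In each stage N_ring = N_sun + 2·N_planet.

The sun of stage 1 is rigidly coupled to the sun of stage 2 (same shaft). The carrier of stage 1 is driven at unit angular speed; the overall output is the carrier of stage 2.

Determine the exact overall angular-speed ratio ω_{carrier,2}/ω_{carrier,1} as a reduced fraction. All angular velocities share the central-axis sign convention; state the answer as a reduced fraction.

Stage 1: N_ring = 27 + 2·26 = 79
Stage 1: 27(ω_s−ω_c) = −79(ω_r−ω_c),  ω_r=0, ω_c=1
Stage 1: ω_s = 1 − (79/27)(0−1) = 106/27
  ⇒ ω_s¹/ω_c¹ = 106/27
Stage 2: N_ring = 22 + 2·24 = 70
Stage 2: 22(ω_s−ω_c) = −70(ω_r−ω_c),  ω_r=0, ω_s=1
Stage 2: 22(1−ω_c) = −70(0−ω_c)  ⇒  92ω_c = 22  ⇒  ω_c = 11/46
  ⇒ ω_c²/ω_s² = 11/46
Coupling ω_s² = ω_s¹ ⇒ overall = 106/27 × 11/46 = 583/621

583/621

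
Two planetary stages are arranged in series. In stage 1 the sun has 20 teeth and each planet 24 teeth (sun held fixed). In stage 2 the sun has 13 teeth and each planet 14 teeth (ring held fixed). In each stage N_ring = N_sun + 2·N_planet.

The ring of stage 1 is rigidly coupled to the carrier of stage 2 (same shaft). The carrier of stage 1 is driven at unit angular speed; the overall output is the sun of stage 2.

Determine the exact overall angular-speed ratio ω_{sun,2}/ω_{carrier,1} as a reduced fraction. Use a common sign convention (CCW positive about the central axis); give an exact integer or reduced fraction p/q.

1188/221

Stage 1: N_ring = 20 + 2·24 = 68
Stage 1: 20(ω_s−ω_c) = −68(ω_r−ω_c),  ω_s=0, ω_c=1
Stage 1: ω_r = 1 − (20/68)(0−1) = 22/17
  ⇒ ω_r¹/ω_c¹ = 22/17
Stage 2: N_ring = 13 + 2·14 = 41
Stage 2: 13(ω_s−ω_c) = −41(ω_r−ω_c),  ω_r=0, ω_c=1
Stage 2: ω_s = 1 − (41/13)(0−1) = 54/13
  ⇒ ω_s²/ω_c² = 54/13
Coupling ω_c² = ω_r¹ ⇒ overall = 22/17 × 54/13 = 1188/221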